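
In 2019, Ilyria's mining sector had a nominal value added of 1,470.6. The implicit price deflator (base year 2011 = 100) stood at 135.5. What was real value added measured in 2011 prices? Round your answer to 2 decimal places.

Real value added = Nominal / (implicit price deflator/100) = 1470.6 / 1.355 = 1085.31.

1,085.31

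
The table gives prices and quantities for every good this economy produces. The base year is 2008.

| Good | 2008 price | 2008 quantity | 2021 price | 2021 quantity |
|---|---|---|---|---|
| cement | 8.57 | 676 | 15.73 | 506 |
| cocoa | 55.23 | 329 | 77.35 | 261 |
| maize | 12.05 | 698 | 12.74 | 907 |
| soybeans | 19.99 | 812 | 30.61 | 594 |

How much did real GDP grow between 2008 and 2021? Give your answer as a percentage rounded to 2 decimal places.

Real GDP 2008 = Nominal GDP 2008 = 8.57·676 + 55.23·329 + 12.05·698 + 19.99·812 = 48606.77.
Real GDP 2021 (at 2008 prices) = 8.57·506 + 55.23·261 + 12.05·907 + 19.99·594 = 41554.86.
Real growth = 41554.86/48606.77 − 1 = -0.1451.

-14.51%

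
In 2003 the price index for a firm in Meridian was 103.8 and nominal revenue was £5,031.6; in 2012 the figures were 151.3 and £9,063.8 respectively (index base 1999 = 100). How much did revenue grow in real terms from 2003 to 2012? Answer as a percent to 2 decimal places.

23.58%

Deflate each year: 2003 → 5031.6/1.038 = 4847.40; 2012 → 9063.8/1.513 = 5990.61.
So real revenue changed by 5990.61/4847.40 − 1 = 0.2358, i.e. 23.58%.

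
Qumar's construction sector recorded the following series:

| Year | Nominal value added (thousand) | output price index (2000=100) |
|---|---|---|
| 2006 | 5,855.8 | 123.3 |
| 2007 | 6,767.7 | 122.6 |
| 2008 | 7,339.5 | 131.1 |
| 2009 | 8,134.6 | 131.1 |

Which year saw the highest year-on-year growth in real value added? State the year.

2007: real = 6767.7/1.226 = 5520.15; growth vs 2006 (4749.23) = 16.23%.
2008: real = 7339.5/1.311 = 5598.40; growth vs 2007 (5520.15) = 1.42%.
2009: real = 8134.6/1.311 = 6204.88; growth vs 2008 (5598.40) = 10.83%.

2007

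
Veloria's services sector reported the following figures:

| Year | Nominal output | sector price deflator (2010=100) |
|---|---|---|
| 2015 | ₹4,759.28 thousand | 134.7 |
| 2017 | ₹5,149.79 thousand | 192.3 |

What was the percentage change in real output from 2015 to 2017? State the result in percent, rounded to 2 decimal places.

-24.21%

Deflate each year: 2015 → 4759.28/1.347 = 3533.24; 2017 → 5149.79/1.923 = 2678.00.
So real output changed by 2678.00/3533.24 − 1 = -0.2421, i.e. -24.21%.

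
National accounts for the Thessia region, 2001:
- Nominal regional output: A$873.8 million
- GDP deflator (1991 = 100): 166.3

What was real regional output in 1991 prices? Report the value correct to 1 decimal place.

A$525.4 million

Real regional output = Nominal / (GDP deflator/100) = 873.8 / 1.663 = 525.44.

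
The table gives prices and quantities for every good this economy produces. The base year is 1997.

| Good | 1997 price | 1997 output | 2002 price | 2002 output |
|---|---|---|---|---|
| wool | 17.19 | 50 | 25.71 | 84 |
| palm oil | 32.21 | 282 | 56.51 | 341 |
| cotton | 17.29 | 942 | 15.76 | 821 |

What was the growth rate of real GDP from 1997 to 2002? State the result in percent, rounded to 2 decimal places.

Real GDP 1997 = Nominal GDP 1997 = 17.19·50 + 32.21·282 + 17.29·942 = 26229.90.
Real GDP 2002 (at 1997 prices) = 17.19·84 + 32.21·341 + 17.29·821 = 26622.66.
Real growth = 26622.66/26229.90 − 1 = 0.0150.

1.50%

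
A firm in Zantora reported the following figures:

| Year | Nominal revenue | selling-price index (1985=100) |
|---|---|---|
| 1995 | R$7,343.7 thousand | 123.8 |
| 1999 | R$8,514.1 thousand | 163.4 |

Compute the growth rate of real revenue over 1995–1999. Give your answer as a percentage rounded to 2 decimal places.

-12.16%

Real revenue 1995 = 7343.7 / 1.238 = 5931.91.
Real revenue 1999 = 8514.1 / 1.634 = 5210.59.
Real growth = 5210.59 / 5931.91 − 1 = -0.1216.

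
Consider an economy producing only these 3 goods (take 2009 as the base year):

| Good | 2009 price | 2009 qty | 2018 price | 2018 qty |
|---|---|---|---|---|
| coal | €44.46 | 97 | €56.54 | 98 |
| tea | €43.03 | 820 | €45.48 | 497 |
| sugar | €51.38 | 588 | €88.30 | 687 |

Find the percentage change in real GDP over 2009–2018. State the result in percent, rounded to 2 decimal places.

-12.56%

Real GDP 2009 = Nominal GDP 2009 = 44.46·97 + 43.03·820 + 51.38·588 = 69808.66.
Real GDP 2018 (at 2009 prices) = 44.46·98 + 43.03·497 + 51.38·687 = 61041.05.
Real growth = 61041.05/69808.66 − 1 = -0.1256.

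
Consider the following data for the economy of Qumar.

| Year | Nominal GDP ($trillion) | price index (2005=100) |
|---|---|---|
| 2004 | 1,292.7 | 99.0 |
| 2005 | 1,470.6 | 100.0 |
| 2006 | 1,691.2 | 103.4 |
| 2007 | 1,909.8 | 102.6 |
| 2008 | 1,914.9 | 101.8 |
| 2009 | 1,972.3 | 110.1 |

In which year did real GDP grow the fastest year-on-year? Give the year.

2005: real = 1470.6/1.000 = 1470.60; growth vs 2004 (1305.76) = 12.62%.
2006: real = 1691.2/1.034 = 1635.59; growth vs 2005 (1470.60) = 11.22%.
2007: real = 1909.8/1.026 = 1861.40; growth vs 2006 (1635.59) = 13.81%.
2008: real = 1914.9/1.018 = 1881.04; growth vs 2007 (1861.40) = 1.06%.
2009: real = 1972.3/1.101 = 1791.37; growth vs 2008 (1881.04) = -4.77%.

2007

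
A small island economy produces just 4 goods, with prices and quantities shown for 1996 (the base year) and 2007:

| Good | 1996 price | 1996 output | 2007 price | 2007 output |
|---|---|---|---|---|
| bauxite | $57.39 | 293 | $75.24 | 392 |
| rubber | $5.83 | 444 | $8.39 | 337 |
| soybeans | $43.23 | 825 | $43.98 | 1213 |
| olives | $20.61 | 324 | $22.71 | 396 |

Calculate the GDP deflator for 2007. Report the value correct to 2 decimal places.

Nominal GDP 2007 = 75.24·392 + 8.39·337 + 43.98·1213 + 22.71·396 = 94662.41.
Real GDP 2007 (at 1996 prices) = 57.39·392 + 5.83·337 + 43.23·1213 + 20.61·396 = 85061.14.
Deflator = Nominal/Real × 100 = 94662.41/85061.14 × 100 = 111.287.

111.29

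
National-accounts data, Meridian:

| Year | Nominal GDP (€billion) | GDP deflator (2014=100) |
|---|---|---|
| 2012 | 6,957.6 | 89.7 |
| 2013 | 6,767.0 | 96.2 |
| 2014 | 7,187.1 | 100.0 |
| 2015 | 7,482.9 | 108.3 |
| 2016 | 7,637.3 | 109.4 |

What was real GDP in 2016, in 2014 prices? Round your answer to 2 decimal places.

€6,981.08 billion

Real GDP 2016 = 7637.3 / 1.094 = 6981.08.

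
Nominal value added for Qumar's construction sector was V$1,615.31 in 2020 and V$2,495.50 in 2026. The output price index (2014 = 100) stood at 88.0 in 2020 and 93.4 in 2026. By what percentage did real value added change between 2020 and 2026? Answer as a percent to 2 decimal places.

45.56%

Deflate each year: 2020 → 1615.31/0.880 = 1835.58; 2026 → 2495.50/0.934 = 2671.84.
So real value added changed by 2671.84/1835.58 − 1 = 0.4556, i.e. 45.56%.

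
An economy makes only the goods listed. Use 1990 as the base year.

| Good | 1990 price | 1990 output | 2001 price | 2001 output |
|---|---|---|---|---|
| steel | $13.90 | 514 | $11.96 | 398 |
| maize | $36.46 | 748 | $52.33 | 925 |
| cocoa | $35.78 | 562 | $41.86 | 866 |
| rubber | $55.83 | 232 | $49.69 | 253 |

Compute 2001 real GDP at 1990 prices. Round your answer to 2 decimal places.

Real GDP 2001 = Σ (p_1990 × q_2001) = 13.90·398 + 36.46·925 + 35.78·866 + 55.83·253 = 84368.17.

$84368.17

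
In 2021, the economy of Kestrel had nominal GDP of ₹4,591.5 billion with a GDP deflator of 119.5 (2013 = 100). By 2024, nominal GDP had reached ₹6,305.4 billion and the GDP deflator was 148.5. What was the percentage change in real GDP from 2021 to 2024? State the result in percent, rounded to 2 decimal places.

10.51%

Deflate each year: 2021 → 4591.5/1.195 = 3842.26; 2024 → 6305.4/1.485 = 4246.06.
So real GDP changed by 4246.06/3842.26 − 1 = 0.1051, i.e. 10.51%.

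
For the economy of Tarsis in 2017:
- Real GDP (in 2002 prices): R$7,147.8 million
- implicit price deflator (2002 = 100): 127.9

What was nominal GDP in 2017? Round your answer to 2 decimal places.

R$9,142.04 million

Nominal GDP = Real × (implicit price deflator/100) = 7147.8 × 1.279 = 9142.04.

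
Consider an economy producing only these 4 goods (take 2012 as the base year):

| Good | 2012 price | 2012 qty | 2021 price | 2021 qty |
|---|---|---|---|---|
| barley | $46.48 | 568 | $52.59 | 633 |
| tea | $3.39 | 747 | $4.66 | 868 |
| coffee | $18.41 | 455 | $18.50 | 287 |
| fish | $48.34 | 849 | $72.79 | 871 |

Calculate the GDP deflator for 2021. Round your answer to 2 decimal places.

132.97

Nominal GDP 2021 = 52.59·633 + 4.66·868 + 18.50·287 + 72.79·871 = 106043.94.
Real GDP 2021 (at 2012 prices) = 46.48·633 + 3.39·868 + 18.41·287 + 48.34·871 = 79752.17.
Deflator = Nominal/Real × 100 = 106043.94/79752.17 × 100 = 132.967.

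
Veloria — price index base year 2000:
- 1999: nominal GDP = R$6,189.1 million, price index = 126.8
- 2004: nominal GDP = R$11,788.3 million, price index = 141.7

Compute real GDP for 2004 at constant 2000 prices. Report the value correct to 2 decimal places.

R$8,319.20 million

Real GDP = Nominal / (price index/100) = 11788.3 / 1.417 = 8319.20.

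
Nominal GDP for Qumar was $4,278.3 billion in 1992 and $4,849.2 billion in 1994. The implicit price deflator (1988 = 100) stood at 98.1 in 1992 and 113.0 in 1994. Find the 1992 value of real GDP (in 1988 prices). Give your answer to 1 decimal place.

$4,361.2 billion

Real GDP = Nominal / (implicit price deflator/100) = 4278.3 / 0.981 = 4361.16.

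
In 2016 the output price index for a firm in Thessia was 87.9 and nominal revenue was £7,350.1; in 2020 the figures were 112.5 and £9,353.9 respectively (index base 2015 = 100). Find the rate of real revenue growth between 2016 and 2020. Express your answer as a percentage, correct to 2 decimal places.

Deflate each year: 2016 → 7350.1/0.879 = 8361.89; 2020 → 9353.9/1.125 = 8314.58.
So real revenue changed by 8314.58/8361.89 − 1 = -0.0057, i.e. -0.57%.

-0.57%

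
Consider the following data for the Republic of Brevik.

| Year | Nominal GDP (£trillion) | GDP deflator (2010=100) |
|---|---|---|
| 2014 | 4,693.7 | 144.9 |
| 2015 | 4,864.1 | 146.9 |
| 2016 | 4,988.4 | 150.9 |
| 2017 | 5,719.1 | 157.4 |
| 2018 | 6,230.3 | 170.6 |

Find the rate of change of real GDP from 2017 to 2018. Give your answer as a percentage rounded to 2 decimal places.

0.51%

Real GDP 2017 = 5719.1/1.574 = 3633.48.
Real GDP 2018 = 6230.3/1.706 = 3651.99.
Change = 3651.99/3633.48 − 1 = 0.0051.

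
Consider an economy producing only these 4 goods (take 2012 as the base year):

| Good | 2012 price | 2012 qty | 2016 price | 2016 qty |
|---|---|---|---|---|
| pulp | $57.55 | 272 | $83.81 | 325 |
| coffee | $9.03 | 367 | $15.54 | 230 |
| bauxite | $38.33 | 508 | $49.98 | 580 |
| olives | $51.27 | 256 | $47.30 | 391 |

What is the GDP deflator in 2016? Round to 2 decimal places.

Nominal GDP 2016 = 83.81·325 + 15.54·230 + 49.98·580 + 47.30·391 = 78295.15.
Real GDP 2016 (at 2012 prices) = 57.55·325 + 9.03·230 + 38.33·580 + 51.27·391 = 63058.62.
Deflator = Nominal/Real × 100 = 78295.15/63058.62 × 100 = 124.162.

124.16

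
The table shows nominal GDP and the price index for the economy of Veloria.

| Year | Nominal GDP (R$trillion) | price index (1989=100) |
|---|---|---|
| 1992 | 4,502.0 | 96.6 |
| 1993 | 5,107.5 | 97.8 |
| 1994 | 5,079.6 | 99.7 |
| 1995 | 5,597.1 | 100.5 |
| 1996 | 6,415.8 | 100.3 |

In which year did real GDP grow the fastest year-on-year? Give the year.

1996

1993: real = 5107.5/0.978 = 5222.39; growth vs 1992 (4660.46) = 12.06%.
1994: real = 5079.6/0.997 = 5094.88; growth vs 1993 (5222.39) = -2.44%.
1995: real = 5597.1/1.005 = 5569.25; growth vs 1994 (5094.88) = 9.31%.
1996: real = 6415.8/1.003 = 6396.61; growth vs 1995 (5569.25) = 14.86%.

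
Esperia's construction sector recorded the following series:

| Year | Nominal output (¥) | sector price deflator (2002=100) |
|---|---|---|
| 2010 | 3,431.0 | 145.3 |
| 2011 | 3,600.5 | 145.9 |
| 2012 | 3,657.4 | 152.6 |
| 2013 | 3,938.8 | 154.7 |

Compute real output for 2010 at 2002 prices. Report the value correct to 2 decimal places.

¥2,361.32

Real output 2010 = 3431.0 / 1.453 = 2361.32.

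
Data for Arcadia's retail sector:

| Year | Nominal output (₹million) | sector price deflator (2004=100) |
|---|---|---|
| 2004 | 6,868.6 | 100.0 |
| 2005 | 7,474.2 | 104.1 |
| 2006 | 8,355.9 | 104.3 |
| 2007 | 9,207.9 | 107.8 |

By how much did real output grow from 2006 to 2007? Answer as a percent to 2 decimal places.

6.62%

Real output 2006 = 8355.9/1.043 = 8011.41.
Real output 2007 = 9207.9/1.078 = 8541.65.
Change = 8541.65/8011.41 − 1 = 0.0662.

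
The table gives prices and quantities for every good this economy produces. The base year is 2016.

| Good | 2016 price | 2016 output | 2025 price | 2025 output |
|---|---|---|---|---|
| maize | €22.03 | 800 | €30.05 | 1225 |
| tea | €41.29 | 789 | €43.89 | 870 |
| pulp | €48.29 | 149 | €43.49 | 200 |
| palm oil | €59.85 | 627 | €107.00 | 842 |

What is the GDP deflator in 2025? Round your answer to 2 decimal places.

141.34

Nominal GDP 2025 = 30.05·1225 + 43.89·870 + 43.49·200 + 107.00·842 = 173787.55.
Real GDP 2025 (at 2016 prices) = 22.03·1225 + 41.29·870 + 48.29·200 + 59.85·842 = 122960.75.
Deflator = Nominal/Real × 100 = 173787.55/122960.75 × 100 = 141.336.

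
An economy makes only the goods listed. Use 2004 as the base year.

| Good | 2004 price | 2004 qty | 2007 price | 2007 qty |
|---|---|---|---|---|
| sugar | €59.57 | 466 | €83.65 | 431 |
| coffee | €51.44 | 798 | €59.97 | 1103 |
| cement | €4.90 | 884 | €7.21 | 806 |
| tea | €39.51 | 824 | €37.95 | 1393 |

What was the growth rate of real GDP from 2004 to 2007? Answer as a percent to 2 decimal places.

33.78%

Real GDP 2004 = Nominal GDP 2004 = 59.57·466 + 51.44·798 + 4.90·884 + 39.51·824 = 105696.58.
Real GDP 2007 (at 2004 prices) = 59.57·431 + 51.44·1103 + 4.90·806 + 39.51·1393 = 141399.82.
Real growth = 141399.82/105696.58 − 1 = 0.3378.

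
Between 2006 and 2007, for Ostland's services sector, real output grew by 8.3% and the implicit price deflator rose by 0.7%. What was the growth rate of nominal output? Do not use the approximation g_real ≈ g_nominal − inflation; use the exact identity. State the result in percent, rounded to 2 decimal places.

(1 + g_nom) = (1 + g_real)(1 + π) = 1.0830 × 1.0070 = 1.09058.

9.06%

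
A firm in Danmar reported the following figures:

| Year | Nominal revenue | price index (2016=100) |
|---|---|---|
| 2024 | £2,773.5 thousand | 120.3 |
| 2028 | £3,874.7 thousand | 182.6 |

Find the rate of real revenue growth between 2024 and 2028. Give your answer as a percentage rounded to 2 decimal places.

Deflate each year: 2024 → 2773.5/1.203 = 2305.49; 2028 → 3874.7/1.826 = 2121.96.
So real revenue changed by 2121.96/2305.49 − 1 = -0.0796, i.e. -7.96%.

-7.96%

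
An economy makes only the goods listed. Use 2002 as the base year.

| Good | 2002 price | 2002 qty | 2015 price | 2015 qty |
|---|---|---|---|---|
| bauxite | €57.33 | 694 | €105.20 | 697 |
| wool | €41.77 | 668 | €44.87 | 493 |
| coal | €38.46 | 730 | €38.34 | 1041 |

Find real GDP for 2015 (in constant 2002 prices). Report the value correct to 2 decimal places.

€100588.48

Real GDP 2015 = Σ (p_2002 × q_2015) = 57.33·697 + 41.77·493 + 38.46·1041 = 100588.48.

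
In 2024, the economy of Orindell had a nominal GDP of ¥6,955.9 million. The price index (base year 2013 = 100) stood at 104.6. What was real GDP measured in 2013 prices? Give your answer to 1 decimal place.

¥6,650.0 million

Real GDP = Nominal / (price index/100) = 6955.9 / 1.046 = 6650.00.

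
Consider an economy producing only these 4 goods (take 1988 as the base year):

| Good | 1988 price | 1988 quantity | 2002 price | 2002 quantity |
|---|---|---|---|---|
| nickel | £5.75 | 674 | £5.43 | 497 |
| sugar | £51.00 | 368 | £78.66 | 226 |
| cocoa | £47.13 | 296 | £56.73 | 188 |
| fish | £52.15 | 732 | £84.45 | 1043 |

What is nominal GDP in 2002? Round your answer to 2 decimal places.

Nominal GDP 2002 = Σ (p_2002 × q_2002) = 5.43·497 + 78.66·226 + 56.73·188 + 84.45·1043 = 119222.46.

£119222.46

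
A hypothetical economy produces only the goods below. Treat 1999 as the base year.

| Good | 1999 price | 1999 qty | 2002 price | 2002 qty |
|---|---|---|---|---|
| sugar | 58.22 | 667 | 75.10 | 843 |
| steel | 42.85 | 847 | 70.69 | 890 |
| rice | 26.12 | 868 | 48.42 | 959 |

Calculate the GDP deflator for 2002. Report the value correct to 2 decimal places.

Nominal GDP 2002 = 75.10·843 + 70.69·890 + 48.42·959 = 172658.18.
Real GDP 2002 (at 1999 prices) = 58.22·843 + 42.85·890 + 26.12·959 = 112265.04.
Deflator = Nominal/Real × 100 = 172658.18/112265.04 × 100 = 153.795.

153.80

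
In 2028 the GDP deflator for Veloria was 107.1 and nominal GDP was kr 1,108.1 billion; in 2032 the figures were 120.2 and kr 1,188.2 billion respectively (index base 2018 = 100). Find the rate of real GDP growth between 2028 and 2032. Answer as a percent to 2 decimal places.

Deflate each year: 2028 → 1108.1/1.071 = 1034.64; 2032 → 1188.2/1.202 = 988.52.
So real GDP changed by 988.52/1034.64 − 1 = -0.0446, i.e. -4.46%.

-4.46%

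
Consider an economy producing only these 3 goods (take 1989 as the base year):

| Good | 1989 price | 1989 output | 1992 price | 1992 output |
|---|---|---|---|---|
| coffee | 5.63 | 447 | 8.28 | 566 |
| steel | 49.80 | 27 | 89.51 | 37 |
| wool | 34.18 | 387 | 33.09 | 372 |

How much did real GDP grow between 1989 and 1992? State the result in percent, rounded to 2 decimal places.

Real GDP 1989 = Nominal GDP 1989 = 5.63·447 + 49.80·27 + 34.18·387 = 17088.87.
Real GDP 1992 (at 1989 prices) = 5.63·566 + 49.80·37 + 34.18·372 = 17744.14.
Real growth = 17744.14/17088.87 − 1 = 0.0383.

3.83%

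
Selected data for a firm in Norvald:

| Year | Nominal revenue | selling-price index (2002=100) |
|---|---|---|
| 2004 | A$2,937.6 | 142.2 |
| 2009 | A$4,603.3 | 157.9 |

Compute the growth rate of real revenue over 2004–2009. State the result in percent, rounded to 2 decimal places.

41.12%

Deflate each year: 2004 → 2937.6/1.422 = 2065.82; 2009 → 4603.3/1.579 = 2915.33.
So real revenue changed by 2915.33/2065.82 − 1 = 0.4112, i.e. 41.12%.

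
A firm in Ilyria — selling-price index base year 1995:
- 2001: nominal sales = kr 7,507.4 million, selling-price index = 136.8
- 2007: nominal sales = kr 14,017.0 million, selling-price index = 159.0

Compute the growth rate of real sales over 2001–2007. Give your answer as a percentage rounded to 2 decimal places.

Real sales 2001 = 7507.4 / 1.368 = 5487.87.
Real sales 2007 = 14017.0 / 1.590 = 8815.72.
Real growth = 8815.72 / 5487.87 − 1 = 0.6064.

60.64%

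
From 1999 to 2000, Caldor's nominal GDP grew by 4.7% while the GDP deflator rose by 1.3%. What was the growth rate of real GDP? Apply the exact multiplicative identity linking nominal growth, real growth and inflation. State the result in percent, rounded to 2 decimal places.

(1 + g_nom) = (1 + g_real)(1 + π), so g_real = 1.0470 / 1.0130 − 1 = 0.03356.

3.36%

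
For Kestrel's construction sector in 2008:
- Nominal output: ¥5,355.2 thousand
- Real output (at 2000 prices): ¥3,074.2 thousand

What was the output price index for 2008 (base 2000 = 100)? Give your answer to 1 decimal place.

174.2

output price index = (Nominal / Real) × 100 = 5355.2 / 3074.2 × 100 = 174.20.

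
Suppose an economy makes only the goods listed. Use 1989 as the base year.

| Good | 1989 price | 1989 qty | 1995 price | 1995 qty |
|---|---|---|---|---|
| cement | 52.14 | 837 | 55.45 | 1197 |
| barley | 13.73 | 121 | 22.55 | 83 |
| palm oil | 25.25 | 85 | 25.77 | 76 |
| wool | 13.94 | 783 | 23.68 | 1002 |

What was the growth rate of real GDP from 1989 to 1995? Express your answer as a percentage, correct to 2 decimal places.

36.11%

Real GDP 1989 = Nominal GDP 1989 = 52.14·837 + 13.73·121 + 25.25·85 + 13.94·783 = 58363.78.
Real GDP 1995 (at 1989 prices) = 52.14·1197 + 13.73·83 + 25.25·76 + 13.94·1002 = 79438.05.
Real growth = 79438.05/58363.78 − 1 = 0.3611.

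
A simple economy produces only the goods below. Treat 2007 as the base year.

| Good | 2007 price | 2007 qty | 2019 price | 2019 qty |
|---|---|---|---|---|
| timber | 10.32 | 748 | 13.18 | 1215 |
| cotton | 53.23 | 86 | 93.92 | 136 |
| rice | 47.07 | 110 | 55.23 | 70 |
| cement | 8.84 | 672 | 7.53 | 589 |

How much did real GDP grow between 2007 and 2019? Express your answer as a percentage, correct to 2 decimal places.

20.77%

Real GDP 2007 = Nominal GDP 2007 = 10.32·748 + 53.23·86 + 47.07·110 + 8.84·672 = 23415.32.
Real GDP 2019 (at 2007 prices) = 10.32·1215 + 53.23·136 + 47.07·70 + 8.84·589 = 28279.74.
Real growth = 28279.74/23415.32 − 1 = 0.2077.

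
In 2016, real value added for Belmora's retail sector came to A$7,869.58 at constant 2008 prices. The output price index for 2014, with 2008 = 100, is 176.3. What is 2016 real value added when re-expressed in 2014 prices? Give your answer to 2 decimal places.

A$13,874.07

Real value added in 2014 prices = Real value added in 2008 prices × (P_2014/P_2008) = 7869.58 × 1.763 = 13874.07.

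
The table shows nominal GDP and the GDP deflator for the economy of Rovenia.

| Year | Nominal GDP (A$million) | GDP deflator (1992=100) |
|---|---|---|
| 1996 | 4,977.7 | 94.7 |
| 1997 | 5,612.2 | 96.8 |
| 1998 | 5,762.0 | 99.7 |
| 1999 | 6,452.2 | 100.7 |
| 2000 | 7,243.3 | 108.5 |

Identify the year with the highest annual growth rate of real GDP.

1997: real = 5612.2/0.968 = 5797.73; growth vs 1996 (5256.28) = 10.30%.
1998: real = 5762.0/0.997 = 5779.34; growth vs 1997 (5797.73) = -0.32%.
1999: real = 6452.2/1.007 = 6407.35; growth vs 1998 (5779.34) = 10.87%.
2000: real = 7243.3/1.085 = 6675.85; growth vs 1999 (6407.35) = 4.19%.

1999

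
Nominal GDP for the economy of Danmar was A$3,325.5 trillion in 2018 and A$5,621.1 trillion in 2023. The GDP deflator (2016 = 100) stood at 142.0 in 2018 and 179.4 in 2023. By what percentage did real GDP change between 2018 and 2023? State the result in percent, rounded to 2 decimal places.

Deflate each year: 2018 → 3325.5/1.420 = 2341.90; 2023 → 5621.1/1.794 = 3133.28.
So real GDP changed by 3133.28/2341.90 − 1 = 0.3379, i.e. 33.79%.

33.79%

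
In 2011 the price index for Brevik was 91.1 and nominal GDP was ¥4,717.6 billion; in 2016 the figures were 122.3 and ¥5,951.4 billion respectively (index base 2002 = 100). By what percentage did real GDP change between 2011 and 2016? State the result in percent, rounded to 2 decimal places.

Real GDP 2011 = 4717.6 / 0.911 = 5178.49.
Real GDP 2016 = 5951.4 / 1.223 = 4866.23.
Real growth = 4866.23 / 5178.49 − 1 = -0.0603.

-6.03%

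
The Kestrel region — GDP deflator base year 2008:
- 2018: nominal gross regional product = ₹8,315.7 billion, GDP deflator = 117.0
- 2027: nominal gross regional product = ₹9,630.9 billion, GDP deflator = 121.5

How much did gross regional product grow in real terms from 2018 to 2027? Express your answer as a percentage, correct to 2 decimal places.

Real gross regional product 2018 = 8315.7 / 1.170 = 7107.44.
Real gross regional product 2027 = 9630.9 / 1.215 = 7926.67.
Real growth = 7926.67 / 7107.44 − 1 = 0.1153.

11.53%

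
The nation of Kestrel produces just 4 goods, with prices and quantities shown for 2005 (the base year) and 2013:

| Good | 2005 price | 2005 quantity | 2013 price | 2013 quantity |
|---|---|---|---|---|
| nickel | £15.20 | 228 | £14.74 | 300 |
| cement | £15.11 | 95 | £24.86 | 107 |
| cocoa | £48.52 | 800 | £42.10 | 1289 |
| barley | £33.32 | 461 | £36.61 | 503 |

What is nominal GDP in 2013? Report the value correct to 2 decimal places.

Nominal GDP 2013 = Σ (p_2013 × q_2013) = 14.74·300 + 24.86·107 + 42.10·1289 + 36.61·503 = 79763.75.

£79763.75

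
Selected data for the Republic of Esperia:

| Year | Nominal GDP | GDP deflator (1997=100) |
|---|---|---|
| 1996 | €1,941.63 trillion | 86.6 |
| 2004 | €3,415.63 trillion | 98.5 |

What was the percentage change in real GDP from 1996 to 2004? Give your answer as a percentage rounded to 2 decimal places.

Deflate each year: 1996 → 1941.63/0.866 = 2242.07; 2004 → 3415.63/0.985 = 3467.64.
So real GDP changed by 3467.64/2242.07 − 1 = 0.5466, i.e. 54.66%.

54.66%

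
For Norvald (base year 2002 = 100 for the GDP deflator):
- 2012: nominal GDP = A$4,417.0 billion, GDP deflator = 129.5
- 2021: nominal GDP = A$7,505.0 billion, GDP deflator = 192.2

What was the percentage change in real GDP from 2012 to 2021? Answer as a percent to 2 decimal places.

14.48%

Real GDP 2012 = 4417.0 / 1.295 = 3410.81.
Real GDP 2021 = 7505.0 / 1.922 = 3904.79.
Real growth = 3904.79 / 3410.81 − 1 = 0.1448.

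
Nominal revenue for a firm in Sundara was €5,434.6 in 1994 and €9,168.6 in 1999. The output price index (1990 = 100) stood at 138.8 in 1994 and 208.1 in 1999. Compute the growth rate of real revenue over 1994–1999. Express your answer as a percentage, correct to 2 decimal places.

12.53%

Real revenue 1994 = 5434.6 / 1.388 = 3915.42.
Real revenue 1999 = 9168.6 / 2.081 = 4405.86.
Real growth = 4405.86 / 3915.42 − 1 = 0.1253.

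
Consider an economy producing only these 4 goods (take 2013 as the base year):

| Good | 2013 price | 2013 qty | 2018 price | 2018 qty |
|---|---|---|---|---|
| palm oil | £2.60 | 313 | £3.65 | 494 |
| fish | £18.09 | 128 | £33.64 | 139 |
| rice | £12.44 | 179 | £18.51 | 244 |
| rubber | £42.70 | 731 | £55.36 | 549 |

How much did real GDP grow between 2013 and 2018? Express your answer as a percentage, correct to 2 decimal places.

-17.21%

Real GDP 2013 = Nominal GDP 2013 = 2.60·313 + 18.09·128 + 12.44·179 + 42.70·731 = 36569.78.
Real GDP 2018 (at 2013 prices) = 2.60·494 + 18.09·139 + 12.44·244 + 42.70·549 = 30276.57.
Real growth = 30276.57/36569.78 − 1 = -0.1721.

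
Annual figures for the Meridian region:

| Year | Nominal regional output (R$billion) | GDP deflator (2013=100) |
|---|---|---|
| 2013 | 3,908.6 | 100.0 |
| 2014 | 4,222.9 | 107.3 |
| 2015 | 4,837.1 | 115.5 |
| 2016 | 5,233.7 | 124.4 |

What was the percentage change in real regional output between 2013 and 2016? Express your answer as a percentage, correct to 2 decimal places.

7.64%

Real regional output 2013 = 3908.6/1.000 = 3908.60.
Real regional output 2016 = 5233.7/1.244 = 4207.15.
Change = 4207.15/3908.60 − 1 = 0.0764.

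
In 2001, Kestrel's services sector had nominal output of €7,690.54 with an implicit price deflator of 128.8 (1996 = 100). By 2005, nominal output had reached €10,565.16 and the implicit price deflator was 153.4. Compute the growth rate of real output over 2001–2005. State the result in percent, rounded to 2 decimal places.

15.35%

Deflate each year: 2001 → 7690.54/1.288 = 5970.92; 2005 → 10565.16/1.534 = 6887.33.
So real output changed by 6887.33/5970.92 − 1 = 0.1535, i.e. 15.35%.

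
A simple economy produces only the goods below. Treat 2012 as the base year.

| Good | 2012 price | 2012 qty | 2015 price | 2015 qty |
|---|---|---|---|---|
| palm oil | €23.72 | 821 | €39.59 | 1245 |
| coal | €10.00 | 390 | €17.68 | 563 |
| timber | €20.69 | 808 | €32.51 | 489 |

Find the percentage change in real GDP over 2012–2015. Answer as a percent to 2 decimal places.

12.94%

Real GDP 2012 = Nominal GDP 2012 = 23.72·821 + 10.00·390 + 20.69·808 = 40091.64.
Real GDP 2015 (at 2012 prices) = 23.72·1245 + 10.00·563 + 20.69·489 = 45278.81.
Real growth = 45278.81/40091.64 − 1 = 0.1294.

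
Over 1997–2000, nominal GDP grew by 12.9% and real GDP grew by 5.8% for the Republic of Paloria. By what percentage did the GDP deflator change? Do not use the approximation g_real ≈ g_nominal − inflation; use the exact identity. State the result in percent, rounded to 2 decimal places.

6.71%

(1 + g_nom) = (1 + g_real)(1 + π), so π = 1.1290 / 1.0580 − 1 = 0.06711.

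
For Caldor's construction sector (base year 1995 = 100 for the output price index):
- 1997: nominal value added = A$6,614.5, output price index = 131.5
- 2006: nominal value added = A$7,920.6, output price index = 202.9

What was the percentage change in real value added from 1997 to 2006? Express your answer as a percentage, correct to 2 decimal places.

Real value added 1997 = 6614.5 / 1.315 = 5030.04.
Real value added 2006 = 7920.6 / 2.029 = 3903.70.
Real growth = 3903.70 / 5030.04 − 1 = -0.2239.

-22.39%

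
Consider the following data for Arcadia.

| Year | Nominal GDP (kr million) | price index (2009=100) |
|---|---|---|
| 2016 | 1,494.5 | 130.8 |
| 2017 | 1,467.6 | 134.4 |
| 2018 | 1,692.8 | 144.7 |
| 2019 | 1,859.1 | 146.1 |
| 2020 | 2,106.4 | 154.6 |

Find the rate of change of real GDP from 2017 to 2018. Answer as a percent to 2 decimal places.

Real GDP 2017 = 1467.6/1.344 = 1091.96.
Real GDP 2018 = 1692.8/1.447 = 1169.87.
Change = 1169.87/1091.96 − 1 = 0.0713.

7.13%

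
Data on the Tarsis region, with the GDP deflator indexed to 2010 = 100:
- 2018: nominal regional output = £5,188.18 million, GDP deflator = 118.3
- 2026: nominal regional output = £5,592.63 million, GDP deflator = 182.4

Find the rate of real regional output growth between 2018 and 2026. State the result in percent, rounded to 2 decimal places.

Real regional output 2018 = 5188.18 / 1.183 = 4385.61.
Real regional output 2026 = 5592.63 / 1.824 = 3066.13.
Real growth = 3066.13 / 4385.61 − 1 = -0.3009.

-30.09%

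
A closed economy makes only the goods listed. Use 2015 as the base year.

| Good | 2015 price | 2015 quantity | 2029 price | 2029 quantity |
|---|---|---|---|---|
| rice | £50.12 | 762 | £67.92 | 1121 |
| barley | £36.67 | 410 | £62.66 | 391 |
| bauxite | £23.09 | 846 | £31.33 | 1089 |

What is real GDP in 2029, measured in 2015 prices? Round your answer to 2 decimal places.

Real GDP 2029 = Σ (p_2015 × q_2029) = 50.12·1121 + 36.67·391 + 23.09·1089 = 95667.50.

£95667.50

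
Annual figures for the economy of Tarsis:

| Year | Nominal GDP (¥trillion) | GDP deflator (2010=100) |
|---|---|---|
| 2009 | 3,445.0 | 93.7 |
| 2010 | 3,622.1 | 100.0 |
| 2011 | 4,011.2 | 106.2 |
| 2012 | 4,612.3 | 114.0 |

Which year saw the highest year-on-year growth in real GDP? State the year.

2012

2010: real = 3622.1/1.000 = 3622.10; growth vs 2009 (3676.63) = -1.48%.
2011: real = 4011.2/1.062 = 3777.02; growth vs 2010 (3622.10) = 4.28%.
2012: real = 4612.3/1.140 = 4045.88; growth vs 2011 (3777.02) = 7.12%.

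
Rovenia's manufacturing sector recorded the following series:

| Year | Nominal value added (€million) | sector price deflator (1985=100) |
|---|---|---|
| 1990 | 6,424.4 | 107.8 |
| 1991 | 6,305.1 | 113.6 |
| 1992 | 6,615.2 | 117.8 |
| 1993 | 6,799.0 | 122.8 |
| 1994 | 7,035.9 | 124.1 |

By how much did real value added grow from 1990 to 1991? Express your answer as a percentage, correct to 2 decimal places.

Real value added 1990 = 6424.4/1.078 = 5959.55.
Real value added 1991 = 6305.1/1.136 = 5550.26.
Change = 5550.26/5959.55 − 1 = -0.0687.

-6.87%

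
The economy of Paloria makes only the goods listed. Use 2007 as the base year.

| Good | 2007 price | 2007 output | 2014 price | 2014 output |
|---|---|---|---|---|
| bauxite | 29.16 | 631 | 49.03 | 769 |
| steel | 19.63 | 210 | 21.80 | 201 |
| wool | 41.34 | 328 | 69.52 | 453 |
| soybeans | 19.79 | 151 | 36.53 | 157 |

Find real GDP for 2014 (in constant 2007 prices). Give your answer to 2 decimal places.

Real GDP 2014 = Σ (p_2007 × q_2014) = 29.16·769 + 19.63·201 + 41.34·453 + 19.79·157 = 48203.72.

48203.72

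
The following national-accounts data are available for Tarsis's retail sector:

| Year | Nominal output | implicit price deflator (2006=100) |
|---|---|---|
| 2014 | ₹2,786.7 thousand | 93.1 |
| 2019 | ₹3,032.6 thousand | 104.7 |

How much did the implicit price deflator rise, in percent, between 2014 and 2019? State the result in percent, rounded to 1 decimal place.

12.5%

Price-level change = 104.7 / 93.1 − 1 = 0.1246.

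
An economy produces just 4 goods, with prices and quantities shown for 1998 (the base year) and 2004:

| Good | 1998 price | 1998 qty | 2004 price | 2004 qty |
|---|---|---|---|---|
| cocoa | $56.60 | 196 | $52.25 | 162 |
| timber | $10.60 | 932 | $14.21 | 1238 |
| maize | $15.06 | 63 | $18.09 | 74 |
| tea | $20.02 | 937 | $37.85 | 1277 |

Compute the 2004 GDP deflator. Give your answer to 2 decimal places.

Nominal GDP 2004 = 52.25·162 + 14.21·1238 + 18.09·74 + 37.85·1277 = 75729.59.
Real GDP 2004 (at 1998 prices) = 56.60·162 + 10.60·1238 + 15.06·74 + 20.02·1277 = 48971.98.
Deflator = Nominal/Real × 100 = 75729.59/48971.98 × 100 = 154.639.

154.64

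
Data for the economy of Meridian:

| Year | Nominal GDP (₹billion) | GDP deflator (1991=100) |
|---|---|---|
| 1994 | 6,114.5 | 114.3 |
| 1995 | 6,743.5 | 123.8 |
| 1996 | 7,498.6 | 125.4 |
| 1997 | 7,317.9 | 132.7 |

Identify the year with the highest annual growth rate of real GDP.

1995: real = 6743.5/1.238 = 5447.09; growth vs 1994 (5349.52) = 1.82%.
1996: real = 7498.6/1.254 = 5979.74; growth vs 1995 (5447.09) = 9.78%.
1997: real = 7317.9/1.327 = 5514.62; growth vs 1996 (5979.74) = -7.78%.

1996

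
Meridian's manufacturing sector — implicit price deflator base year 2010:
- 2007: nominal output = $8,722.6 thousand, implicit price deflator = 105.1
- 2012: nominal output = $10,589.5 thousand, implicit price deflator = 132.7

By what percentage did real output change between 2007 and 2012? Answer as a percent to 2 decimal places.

-3.85%

Real output 2007 = 8722.6 / 1.051 = 8299.33.
Real output 2012 = 10589.5 / 1.327 = 7980.03.
Real growth = 7980.03 / 8299.33 − 1 = -0.0385.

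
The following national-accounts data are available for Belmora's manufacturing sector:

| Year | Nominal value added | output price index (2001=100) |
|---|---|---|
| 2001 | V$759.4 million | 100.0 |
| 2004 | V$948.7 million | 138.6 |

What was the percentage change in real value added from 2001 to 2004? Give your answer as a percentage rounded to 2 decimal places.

-9.86%

Deflate each year: 2001 → 759.4/1.000 = 759.40; 2004 → 948.7/1.386 = 684.49.
So real value added changed by 684.49/759.40 − 1 = -0.0986, i.e. -9.86%.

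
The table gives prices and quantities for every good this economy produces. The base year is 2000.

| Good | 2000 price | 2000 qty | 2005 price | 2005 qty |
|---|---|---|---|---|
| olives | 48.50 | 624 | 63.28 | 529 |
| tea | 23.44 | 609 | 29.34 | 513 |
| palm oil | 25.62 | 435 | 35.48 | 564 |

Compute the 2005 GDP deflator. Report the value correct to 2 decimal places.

131.47

Nominal GDP 2005 = 63.28·529 + 29.34·513 + 35.48·564 = 68537.26.
Real GDP 2005 (at 2000 prices) = 48.50·529 + 23.44·513 + 25.62·564 = 52130.90.
Deflator = Nominal/Real × 100 = 68537.26/52130.90 × 100 = 131.471.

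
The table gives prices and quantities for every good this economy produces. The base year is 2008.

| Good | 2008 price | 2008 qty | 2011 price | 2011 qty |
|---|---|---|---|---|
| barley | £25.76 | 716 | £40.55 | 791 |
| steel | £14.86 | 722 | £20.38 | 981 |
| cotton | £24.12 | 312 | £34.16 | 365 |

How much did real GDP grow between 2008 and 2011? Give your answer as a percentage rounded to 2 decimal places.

Real GDP 2008 = Nominal GDP 2008 = 25.76·716 + 14.86·722 + 24.12·312 = 36698.52.
Real GDP 2011 (at 2008 prices) = 25.76·791 + 14.86·981 + 24.12·365 = 43757.62.
Real growth = 43757.62/36698.52 − 1 = 0.1924.

19.24%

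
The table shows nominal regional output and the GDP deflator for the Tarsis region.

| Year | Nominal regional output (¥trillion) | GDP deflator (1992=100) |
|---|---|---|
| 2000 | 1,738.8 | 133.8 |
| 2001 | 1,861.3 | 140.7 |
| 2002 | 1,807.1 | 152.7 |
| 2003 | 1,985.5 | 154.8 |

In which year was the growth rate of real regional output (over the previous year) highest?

2001: real = 1861.3/1.407 = 1322.89; growth vs 2000 (1299.55) = 1.80%.
2002: real = 1807.1/1.527 = 1183.43; growth vs 2001 (1322.89) = -10.54%.
2003: real = 1985.5/1.548 = 1282.62; growth vs 2002 (1183.43) = 8.38%.

2003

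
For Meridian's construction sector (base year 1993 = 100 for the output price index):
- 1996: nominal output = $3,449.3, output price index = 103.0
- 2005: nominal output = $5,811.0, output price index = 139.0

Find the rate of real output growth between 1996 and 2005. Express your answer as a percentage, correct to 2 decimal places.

Real output 1996 = 3449.3 / 1.030 = 3348.83.
Real output 2005 = 5811.0 / 1.390 = 4180.58.
Real growth = 4180.58 / 3348.83 − 1 = 0.2484.

24.84%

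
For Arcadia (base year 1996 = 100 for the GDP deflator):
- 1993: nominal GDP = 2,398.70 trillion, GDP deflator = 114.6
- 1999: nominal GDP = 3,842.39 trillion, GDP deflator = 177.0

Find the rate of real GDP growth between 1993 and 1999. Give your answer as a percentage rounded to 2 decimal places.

Real GDP 1993 = 2398.70 / 1.146 = 2093.11.
Real GDP 1999 = 3842.39 / 1.770 = 2170.84.
Real growth = 2170.84 / 2093.11 − 1 = 0.0371.

3.71%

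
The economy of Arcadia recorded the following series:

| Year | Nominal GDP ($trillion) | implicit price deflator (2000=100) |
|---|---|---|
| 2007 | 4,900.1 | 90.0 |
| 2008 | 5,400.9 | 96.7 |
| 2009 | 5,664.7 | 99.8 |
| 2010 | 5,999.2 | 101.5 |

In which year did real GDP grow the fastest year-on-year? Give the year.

2010

2008: real = 5400.9/0.967 = 5585.21; growth vs 2007 (5444.56) = 2.58%.
2009: real = 5664.7/0.998 = 5676.05; growth vs 2008 (5585.21) = 1.63%.
2010: real = 5999.2/1.015 = 5910.54; growth vs 2009 (5676.05) = 4.13%.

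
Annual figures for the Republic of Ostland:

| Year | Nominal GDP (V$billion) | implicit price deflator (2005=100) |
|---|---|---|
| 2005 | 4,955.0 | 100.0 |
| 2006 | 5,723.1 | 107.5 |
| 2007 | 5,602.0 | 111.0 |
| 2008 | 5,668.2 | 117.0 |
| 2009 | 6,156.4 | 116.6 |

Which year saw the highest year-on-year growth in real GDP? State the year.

2006: real = 5723.1/1.075 = 5323.81; growth vs 2005 (4955.00) = 7.44%.
2007: real = 5602.0/1.110 = 5046.85; growth vs 2006 (5323.81) = -5.20%.
2008: real = 5668.2/1.170 = 4844.62; growth vs 2007 (5046.85) = -4.01%.
2009: real = 6156.4/1.166 = 5279.93; growth vs 2008 (4844.62) = 8.99%.

2009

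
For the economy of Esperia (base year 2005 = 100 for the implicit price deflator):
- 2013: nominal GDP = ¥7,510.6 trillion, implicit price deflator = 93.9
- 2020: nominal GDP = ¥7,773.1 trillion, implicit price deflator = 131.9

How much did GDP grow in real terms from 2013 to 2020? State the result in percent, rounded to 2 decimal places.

-26.32%

Real GDP 2013 = 7510.6 / 0.939 = 7998.51.
Real GDP 2020 = 7773.1 / 1.319 = 5893.18.
Real growth = 5893.18 / 7998.51 − 1 = -0.2632.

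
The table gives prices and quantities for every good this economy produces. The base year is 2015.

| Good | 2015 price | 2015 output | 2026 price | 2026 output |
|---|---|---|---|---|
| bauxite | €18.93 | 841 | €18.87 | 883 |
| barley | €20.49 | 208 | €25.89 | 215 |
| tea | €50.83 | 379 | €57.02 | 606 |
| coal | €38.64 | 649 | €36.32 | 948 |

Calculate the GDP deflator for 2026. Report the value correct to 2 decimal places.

103.00

Nominal GDP 2026 = 18.87·883 + 25.89·215 + 57.02·606 + 36.32·948 = 91214.04.
Real GDP 2026 (at 2015 prices) = 18.93·883 + 20.49·215 + 50.83·606 + 38.64·948 = 88554.24.
Deflator = Nominal/Real × 100 = 91214.04/88554.24 × 100 = 103.004.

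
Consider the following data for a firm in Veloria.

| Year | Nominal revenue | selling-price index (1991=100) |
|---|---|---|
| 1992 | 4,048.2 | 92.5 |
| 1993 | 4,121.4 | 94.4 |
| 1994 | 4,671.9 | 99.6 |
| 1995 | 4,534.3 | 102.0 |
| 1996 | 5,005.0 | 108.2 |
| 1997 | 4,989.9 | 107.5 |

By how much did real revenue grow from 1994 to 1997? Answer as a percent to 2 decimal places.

Real revenue 1994 = 4671.9/0.996 = 4690.66.
Real revenue 1997 = 4989.9/1.075 = 4641.77.
Change = 4641.77/4690.66 − 1 = -0.0104.

-1.04%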